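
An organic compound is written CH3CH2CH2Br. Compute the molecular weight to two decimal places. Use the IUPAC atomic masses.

Atom tally by fragment:
  CH3 → C:1 H:3
  CH2 → C:1 H:2
  CH2Br → C:1 H:2 Br:1
Element totals:
  C: 3
  H: 7
  Br: 1
Molecular formula: C3H7Br.
  M = 3(12.011) + 7(1.008) + 79.904
    = 36.033 + 7.056 + 79.904 = 122.993

122.99 g/mol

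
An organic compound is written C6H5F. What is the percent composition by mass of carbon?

Atom tally by fragment:
  benzene ring core → C:6 H:6
  (− 1 ring H displaced by substituents)
  + F → F:1
Element totals:
  C: 6
  H: 5
  F: 1
Molecular formula: C6H5F.
Molar mass = 96.104 g/mol.
Mass from C: 6 × 12.011 = 72.066 g/mol.
%C = 72.066 / 96.104 × 100 = 74.99%.

74.99%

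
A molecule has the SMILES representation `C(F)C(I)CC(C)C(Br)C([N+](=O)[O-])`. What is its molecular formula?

Atom tally by fragment:
  FCH2 → C:1 H:2 F:1
  CH(I) → C:1 H:1 I:1
  CH2 → C:1 H:2
  CH(CH3) → C:2 H:4
  CH(Br) → C:1 H:1 Br:1
  CH2NO2 → C:1 H:2 N:1 O:2
Element totals:
  C: 7
  H: 12
  Br: 1
  F: 1
  I: 1
  N: 1
  O: 2

C7H12BrFINO2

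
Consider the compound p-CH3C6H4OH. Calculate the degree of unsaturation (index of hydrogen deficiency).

4

Element totals:
  C: 7
  H: 8
  O: 1
Molecular formula: C7H8O.
DoU = (2C + 2 + N − H − X) / 2 = (2·7 + 2 + 0 − 8 − 0) / 2 = 4.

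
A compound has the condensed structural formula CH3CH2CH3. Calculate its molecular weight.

44.10 g/mol

Atom tally by fragment:
  CH3 → C:1 H:3
  CH2 → C:1 H:2
  CH3 → C:1 H:3
Element totals:
  C: 3
  H: 8
Molecular formula: C3H8.
  M = 3(12.011) + 8(1.008)
    = 36.033 + 8.064 = 44.097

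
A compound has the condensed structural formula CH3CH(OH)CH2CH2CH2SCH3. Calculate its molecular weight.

134.24 g/mol

Atom tally by fragment:
  CH3 → C:1 H:3
  CH(OH) → C:1 H:2 O:1
  CH2 → C:1 H:2
  CH2 → C:1 H:2
  CH2SCH3 → C:2 H:5 S:1
Element totals:
  C: 6
  H: 14
  O: 1
  S: 1
Molecular formula: C6H14OS.
  M = 6(12.011) + 14(1.008) + 15.999 + 32.06
    = 72.066 + 14.112 + 15.999 + 32.060 = 134.237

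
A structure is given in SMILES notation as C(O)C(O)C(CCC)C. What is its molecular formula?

Atom tally by fragment:
  HOCH2 → C:1 H:3 O:1
  CH(OH) → C:1 H:2 O:1
  CH(CH2CH2CH3) → C:4 H:8
  CH3 → C:1 H:3
Element totals:
  C: 7
  H: 16
  O: 2

C7H16O2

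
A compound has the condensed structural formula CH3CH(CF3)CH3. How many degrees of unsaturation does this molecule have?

Atom tally by fragment:
  CH3 → C:1 H:3
  CH(CF3) → C:2 H:1 F:3
  CH3 → C:1 H:3
Element totals:
  C: 4
  H: 7
  F: 3
Molecular formula: C4H7F3.
DoU = (2C + 2 + N − H − X) / 2 = (2·4 + 2 + 0 − 7 − 3) / 2 = 0.

0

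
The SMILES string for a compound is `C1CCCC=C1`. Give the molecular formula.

Atom tally by fragment:
  cyclohexene ring core → C:6 H:10
Element totals:
  C: 6
  H: 10

C6H10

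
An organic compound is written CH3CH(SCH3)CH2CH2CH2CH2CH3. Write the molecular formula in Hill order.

Atom tally by fragment:
  CH3 → C:1 H:3
  CH(SCH3) → C:2 H:4 S:1
  CH2 → C:1 H:2
  CH2 → C:1 H:2
  CH2 → C:1 H:2
  CH2 → C:1 H:2
  CH3 → C:1 H:3
Element totals:
  C: 8
  H: 18
  S: 1

C8H18S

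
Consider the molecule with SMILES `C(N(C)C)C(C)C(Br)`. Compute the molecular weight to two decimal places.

180.09 g/mol

Atom tally by fragment:
  (CH3)2NCH2 → C:3 H:8 N:1
  CH(CH3) → C:2 H:4
  CH2Br → C:1 H:2 Br:1
Element totals:
  C: 6
  H: 14
  Br: 1
  N: 1
Molecular formula: C6H14BrN.
  M = 6(12.011) + 14(1.008) + 79.904 + 14.007
    = 72.066 + 14.112 + 79.904 + 14.007 = 180.089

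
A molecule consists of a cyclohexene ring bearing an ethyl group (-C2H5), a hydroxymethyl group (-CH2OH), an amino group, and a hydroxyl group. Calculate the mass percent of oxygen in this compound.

Atom tally by fragment:
  cyclohexene ring core → C:6 H:10
  (− 4 ring H displaced by substituents)
  + C2H5 → C:2 H:5
  + CH2OH → C:1 H:3 O:1
  + NH2 → N:1 H:2
  + OH → O:1 H:1
Element totals:
  C: 9
  H: 17
  N: 1
  O: 2
Molecular formula: C9H17NO2.
Molar mass = 171.240 g/mol.
Mass from O: 2 × 15.999 = 31.998 g/mol.
%O = 31.998 / 171.240 × 100 = 18.69%.

18.69%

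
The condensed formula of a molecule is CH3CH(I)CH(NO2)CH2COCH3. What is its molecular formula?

Atom tally by fragment:
  CH3 → C:1 H:3
  CH(I) → C:1 H:1 I:1
  CH(NO2) → C:1 H:1 N:1 O:2
  CH2COCH3 → C:3 H:5 O:1
Element totals:
  C: 6
  H: 10
  I: 1
  N: 1
  O: 3

C6H10INO3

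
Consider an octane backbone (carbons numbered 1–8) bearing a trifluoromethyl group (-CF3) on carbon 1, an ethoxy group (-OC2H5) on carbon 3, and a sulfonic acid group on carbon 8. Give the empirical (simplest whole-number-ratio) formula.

C11H21F3O4S

Atom tally by fragment:
  F3CCH2 → C:2 H:2 F:3
  CH2 → C:1 H:2
  CH(OC2H5) → C:3 H:6 O:1
  CH2 → C:1 H:2
  CH2 → C:1 H:2
  CH2 → C:1 H:2
  CH2 → C:1 H:2
  CH2SO3H → C:1 H:3 S:1 O:3
Element totals:
  C: 11
  H: 21
  F: 3
  O: 4
  S: 1
Molecular formula: C11H21F3O4S.
gcd of subscripts (11, 3, 21, 4, 1) = 1, so the empirical formula equals the molecular formula.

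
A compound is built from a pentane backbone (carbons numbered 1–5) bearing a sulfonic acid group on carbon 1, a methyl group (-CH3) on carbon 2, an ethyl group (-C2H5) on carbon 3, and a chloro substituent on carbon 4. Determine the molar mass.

Atom tally by fragment:
  HO3SCH2 → C:1 H:3 S:1 O:3
  CH(CH3) → C:2 H:4
  CH(C2H5) → C:3 H:6
  CH(Cl) → C:1 H:1 Cl:1
  CH3 → C:1 H:3
Element totals:
  C: 8
  H: 17
  Cl: 1
  O: 3
  S: 1
Molecular formula: C8H17ClO3S.
  M = 8(12.011) + 17(1.008) + 35.45 + 3(15.999) + 32.06
    = 96.088 + 17.136 + 35.450 + 47.997 + 32.060 = 228.731

228.73 g/mol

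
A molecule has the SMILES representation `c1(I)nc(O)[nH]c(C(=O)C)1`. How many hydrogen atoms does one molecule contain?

5

Atom tally by fragment:
  imidazole ring core → C:3 H:4 N:2
  (− 3 ring H displaced by substituents)
  + I → I:1
  + OH → O:1 H:1
  + COCH3 → C:2 H:3 O:1
Element totals:
  C: 5
  H: 5
  I: 1
  N: 2
  O: 2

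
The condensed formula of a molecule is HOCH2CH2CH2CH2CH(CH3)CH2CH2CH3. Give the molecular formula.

Element totals:
  C: 9
  H: 20
  O: 1

C9H20O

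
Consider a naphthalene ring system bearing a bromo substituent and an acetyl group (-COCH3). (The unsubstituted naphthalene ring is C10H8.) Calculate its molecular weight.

249.11 g/mol

Atom tally by fragment:
  naphthalene ring system core → C:10 H:8
  (− 2 ring H displaced by substituents)
  + Br → Br:1
  + COCH3 → C:2 H:3 O:1
Element totals:
  C: 12
  H: 9
  Br: 1
  O: 1
Molecular formula: C12H9BrO.
  M = 12(12.011) + 9(1.008) + 79.904 + 15.999
    = 144.132 + 9.072 + 79.904 + 15.999 = 249.107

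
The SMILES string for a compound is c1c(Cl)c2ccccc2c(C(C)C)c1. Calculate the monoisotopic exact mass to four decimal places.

Atom tally by fragment:
  naphthalene ring system core → C:10 H:8
  (− 2 ring H displaced by substituents)
  + Cl → Cl:1
  + CH(CH3)2 → C:3 H:7
Element totals:
  C: 13
  H: 13
  Cl: 1
Molecular formula: C13H13Cl.
  M = 13(12.0) + 13(1.007825) + 34.968853
    = 156.000000 + 13.101725 + 34.968853 = 204.070578

204.0706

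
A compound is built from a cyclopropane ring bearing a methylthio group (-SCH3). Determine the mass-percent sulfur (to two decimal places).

36.36%

Atom tally by fragment:
  cyclopropane ring core → C:3 H:6
  (− 1 ring H displaced by substituents)
  + SCH3 → C:1 H:3 S:1
Element totals:
  C: 4
  H: 8
  S: 1
Molecular formula: C4H8S.
Molar mass = 88.168 g/mol.
Mass from S: 1 × 32.06 = 32.060 g/mol.
%S = 32.060 / 88.168 × 100 = 36.36%.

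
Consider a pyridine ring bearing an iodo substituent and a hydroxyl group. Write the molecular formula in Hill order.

C5H4INO

Atom tally by fragment:
  pyridine ring core → C:5 H:5 N:1
  (− 2 ring H displaced by substituents)
  + I → I:1
  + OH → O:1 H:1
Element totals:
  C: 5
  H: 4
  I: 1
  N: 1
  O: 1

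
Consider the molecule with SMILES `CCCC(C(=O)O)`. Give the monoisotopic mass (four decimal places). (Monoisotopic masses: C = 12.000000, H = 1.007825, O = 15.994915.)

102.0681

Atom tally by fragment:
  CH3 → C:1 H:3
  CH2 → C:1 H:2
  CH2 → C:1 H:2
  CH2COOH → C:2 H:3 O:2
Element totals:
  C: 5
  H: 10
  O: 2
Molecular formula: C5H10O2.
  M = 5(12.0) + 10(1.007825) + 2(15.994915)
    = 60.000000 + 10.078250 + 31.989830 = 102.068080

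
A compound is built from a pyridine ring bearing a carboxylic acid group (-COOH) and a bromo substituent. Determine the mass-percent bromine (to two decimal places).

Atom tally by fragment:
  pyridine ring core → C:5 H:5 N:1
  (− 2 ring H displaced by substituents)
  + COOH → C:1 H:1 O:2
  + Br → Br:1
Element totals:
  C: 6
  H: 4
  Br: 1
  N: 1
  O: 2
Molecular formula: C6H4BrNO2.
Molar mass = 202.007 g/mol.
Mass from Br: 1 × 79.904 = 79.904 g/mol.
%Br = 79.904 / 202.007 × 100 = 39.56%.

39.56%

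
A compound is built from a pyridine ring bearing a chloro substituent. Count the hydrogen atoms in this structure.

Atom tally by fragment:
  pyridine ring core → C:5 H:5 N:1
  (− 1 ring H displaced by substituents)
  + Cl → Cl:1
Element totals:
  C: 5
  H: 4
  Cl: 1
  N: 1

4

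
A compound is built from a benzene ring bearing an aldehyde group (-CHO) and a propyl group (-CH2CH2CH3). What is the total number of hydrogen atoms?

Atom tally by fragment:
  benzene ring core → C:6 H:6
  (− 2 ring H displaced by substituents)
  + CHO → C:1 H:1 O:1
  + CH2CH2CH3 → C:3 H:7
Element totals:
  C: 10
  H: 12
  O: 1

12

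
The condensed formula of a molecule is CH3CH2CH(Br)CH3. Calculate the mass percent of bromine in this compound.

58.32%

Atom tally by fragment:
  CH3 → C:1 H:3
  CH2 → C:1 H:2
  CH(Br) → C:1 H:1 Br:1
  CH3 → C:1 H:3
Element totals:
  C: 4
  H: 9
  Br: 1
Molecular formula: C4H9Br.
Molar mass = 137.020 g/mol.
Mass from Br: 1 × 79.904 = 79.904 g/mol.
%Br = 79.904 / 137.020 × 100 = 58.32%.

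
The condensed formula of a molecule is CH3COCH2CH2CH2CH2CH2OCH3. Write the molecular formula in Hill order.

Atom tally by fragment:
  CH3COCH2 → C:3 H:5 O:1
  CH2 → C:1 H:2
  CH2 → C:1 H:2
  CH2 → C:1 H:2
  CH2OCH3 → C:2 H:5 O:1
Element totals:
  C: 8
  H: 16
  O: 2

C8H16O2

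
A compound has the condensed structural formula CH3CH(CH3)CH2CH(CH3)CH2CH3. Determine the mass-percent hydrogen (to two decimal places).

Element totals:
  C: 8
  H: 18
Molecular formula: C8H18.
Molar mass = 114.232 g/mol.
Mass from H: 18 × 1.008 = 18.144 g/mol.
%H = 18.144 / 114.232 × 100 = 15.88%.

15.88%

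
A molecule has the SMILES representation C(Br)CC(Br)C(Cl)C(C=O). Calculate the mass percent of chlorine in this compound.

Atom tally by fragment:
  BrCH2 → C:1 H:2 Br:1
  CH2 → C:1 H:2
  CH(Br) → C:1 H:1 Br:1
  CH(Cl) → C:1 H:1 Cl:1
  CH2CHO → C:2 H:3 O:1
Element totals:
  C: 6
  H: 9
  Br: 2
  Cl: 1
  O: 1
Molecular formula: C6H9Br2ClO.
Molar mass = 292.395 g/mol.
Mass from Cl: 1 × 35.45 = 35.450 g/mol.
%Cl = 35.450 / 292.395 × 100 = 12.12%.

12.12%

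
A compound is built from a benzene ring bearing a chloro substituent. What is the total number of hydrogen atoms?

5

Atom tally by fragment:
  benzene ring core → C:6 H:6
  (− 1 ring H displaced by substituents)
  + Cl → Cl:1
Element totals:
  C: 6
  H: 5
  Cl: 1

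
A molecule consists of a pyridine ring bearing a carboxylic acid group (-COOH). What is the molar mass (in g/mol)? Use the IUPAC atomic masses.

Atom tally by fragment:
  pyridine ring core → C:5 H:5 N:1
  (− 1 ring H displaced by substituents)
  + COOH → C:1 H:1 O:2
Element totals:
  C: 6
  H: 5
  N: 1
  O: 2
Molecular formula: C6H5NO2.
  M = 6(12.011) + 5(1.008) + 14.007 + 2(15.999)
    = 72.066 + 5.040 + 14.007 + 31.998 = 123.111

123.11 g/mol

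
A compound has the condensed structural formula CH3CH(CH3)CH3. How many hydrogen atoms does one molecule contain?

Atom tally by fragment:
  CH3 → C:1 H:3
  CH(CH3) → C:2 H:4
  CH3 → C:1 H:3
Element totals:
  C: 4
  H: 10

10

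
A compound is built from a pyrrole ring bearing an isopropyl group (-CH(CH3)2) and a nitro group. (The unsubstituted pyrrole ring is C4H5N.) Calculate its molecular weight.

Atom tally by fragment:
  pyrrole ring core → C:4 H:5 N:1
  (− 2 ring H displaced by substituents)
  + CH(CH3)2 → C:3 H:7
  + NO2 → N:1 O:2
Element totals:
  C: 7
  H: 10
  N: 2
  O: 2
Molecular formula: C7H10N2O2.
  M = 7(12.011) + 10(1.008) + 2(14.007) + 2(15.999)
    = 84.077 + 10.080 + 28.014 + 31.998 = 154.169

154.17 g/mol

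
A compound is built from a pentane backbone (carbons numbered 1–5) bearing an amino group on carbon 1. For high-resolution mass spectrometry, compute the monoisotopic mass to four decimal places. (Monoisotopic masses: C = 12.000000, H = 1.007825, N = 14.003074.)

87.1048

Atom tally by fragment:
  H2NCH2 → C:1 H:4 N:1
  CH2 → C:1 H:2
  CH2 → C:1 H:2
  CH2 → C:1 H:2
  CH3 → C:1 H:3
Element totals:
  C: 5
  H: 13
  N: 1
Molecular formula: C5H13N.
  M = 5(12.0) + 13(1.007825) + 14.003074
    = 60.000000 + 13.101725 + 14.003074 = 87.104799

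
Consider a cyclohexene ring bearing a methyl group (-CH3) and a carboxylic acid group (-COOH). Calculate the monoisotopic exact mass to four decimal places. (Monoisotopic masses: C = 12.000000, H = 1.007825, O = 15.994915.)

Atom tally by fragment:
  cyclohexene ring core → C:6 H:10
  (− 2 ring H displaced by substituents)
  + CH3 → C:1 H:3
  + COOH → C:1 H:1 O:2
Element totals:
  C: 8
  H: 12
  O: 2
Molecular formula: C8H12O2.
  M = 8(12.0) + 12(1.007825) + 2(15.994915)
    = 96.000000 + 12.093900 + 31.989830 = 140.083730

140.0837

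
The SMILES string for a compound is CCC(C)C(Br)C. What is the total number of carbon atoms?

6

Atom tally by fragment:
  CH3 → C:1 H:3
  CH2 → C:1 H:2
  CH(CH3) → C:2 H:4
  CH(Br) → C:1 H:1 Br:1
  CH3 → C:1 H:3
Element totals:
  C: 6
  H: 13
  Br: 1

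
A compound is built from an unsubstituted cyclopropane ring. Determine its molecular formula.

C3H6

Atom tally by fragment:
  cyclopropane ring core → C:3 H:6
Element totals:
  C: 3
  H: 6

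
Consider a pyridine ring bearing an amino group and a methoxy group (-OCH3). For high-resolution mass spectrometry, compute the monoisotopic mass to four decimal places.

124.0637

Atom tally by fragment:
  pyridine ring core → C:5 H:5 N:1
  (− 2 ring H displaced by substituents)
  + NH2 → N:1 H:2
  + OCH3 → C:1 H:3 O:1
Element totals:
  C: 6
  H: 8
  N: 2
  O: 1
Molecular formula: C6H8N2O.
  M = 6(12.0) + 8(1.007825) + 2(14.003074) + 15.994915
    = 72.000000 + 8.062600 + 28.006148 + 15.994915 = 124.063663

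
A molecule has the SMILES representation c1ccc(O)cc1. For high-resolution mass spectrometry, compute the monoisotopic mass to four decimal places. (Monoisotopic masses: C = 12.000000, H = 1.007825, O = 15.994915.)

Atom tally by fragment:
  benzene ring core → C:6 H:6
  (− 1 ring H displaced by substituents)
  + OH → O:1 H:1
Element totals:
  C: 6
  H: 6
  O: 1
Molecular formula: C6H6O.
  M = 6(12.0) + 6(1.007825) + 15.994915
    = 72.000000 + 6.046950 + 15.994915 = 94.041865

94.0419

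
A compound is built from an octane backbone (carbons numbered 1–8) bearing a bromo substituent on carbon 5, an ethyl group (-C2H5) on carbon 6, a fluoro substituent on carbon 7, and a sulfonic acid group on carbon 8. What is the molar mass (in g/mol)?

319.23 g/mol

Atom tally by fragment:
  CH3 → C:1 H:3
  CH2 → C:1 H:2
  CH2 → C:1 H:2
  CH2 → C:1 H:2
  CH(Br) → C:1 H:1 Br:1
  CH(C2H5) → C:3 H:6
  CH(F) → C:1 H:1 F:1
  CH2SO3H → C:1 H:3 S:1 O:3
Element totals:
  C: 10
  H: 20
  Br: 1
  F: 1
  O: 3
  S: 1
Molecular formula: C10H20BrFO3S.
  M = 10(12.011) + 20(1.008) + 79.904 + 18.998 + 3(15.999) + 32.06
    = 120.110 + 20.160 + 79.904 + 18.998 + 47.997 + 32.060 = 319.229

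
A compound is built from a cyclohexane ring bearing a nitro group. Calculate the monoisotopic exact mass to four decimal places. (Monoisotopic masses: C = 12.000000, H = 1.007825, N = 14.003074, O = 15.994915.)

Atom tally by fragment:
  cyclohexane ring core → C:6 H:12
  (− 1 ring H displaced by substituents)
  + NO2 → N:1 O:2
Element totals:
  C: 6
  H: 11
  N: 1
  O: 2
Molecular formula: C6H11NO2.
  M = 6(12.0) + 11(1.007825) + 14.003074 + 2(15.994915)
    = 72.000000 + 11.086075 + 14.003074 + 31.989830 = 129.078979

129.0790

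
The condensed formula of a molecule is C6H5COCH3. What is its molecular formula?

C8H8O

Atom tally by fragment:
  benzene ring core → C:6 H:6
  (− 1 ring H displaced by substituents)
  + COCH3 → C:2 H:3 O:1
Element totals:
  C: 8
  H: 8
  O: 1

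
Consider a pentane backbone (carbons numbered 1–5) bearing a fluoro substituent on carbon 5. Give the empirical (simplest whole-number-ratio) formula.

Atom tally by fragment:
  CH3 → C:1 H:3
  CH2 → C:1 H:2
  CH2 → C:1 H:2
  CH2 → C:1 H:2
  CH2F → C:1 H:2 F:1
Element totals:
  C: 5
  H: 11
  F: 1
Molecular formula: C5H11F.
gcd of subscripts (5, 1, 11) = 1, so the empirical formula equals the molecular formula.

C5H11F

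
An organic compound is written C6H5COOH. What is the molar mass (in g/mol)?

122.12 g/mol

Atom tally by fragment:
  benzene ring core → C:6 H:6
  (− 1 ring H displaced by substituents)
  + COOH → C:1 H:1 O:2
Element totals:
  C: 7
  H: 6
  O: 2
Molecular formula: C7H6O2.
  M = 7(12.011) + 6(1.008) + 2(15.999)
    = 84.077 + 6.048 + 31.998 = 122.123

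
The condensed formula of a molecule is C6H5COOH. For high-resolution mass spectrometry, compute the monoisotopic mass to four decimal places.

122.0368

Atom tally by fragment:
  benzene ring core → C:6 H:6
  (− 1 ring H displaced by substituents)
  + COOH → C:1 H:1 O:2
Element totals:
  C: 7
  H: 6
  O: 2
Molecular formula: C7H6O2.
  M = 7(12.0) + 6(1.007825) + 2(15.994915)
    = 84.000000 + 6.046950 + 31.989830 = 122.036780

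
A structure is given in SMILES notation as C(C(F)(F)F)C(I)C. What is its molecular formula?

C4H6F3I

Atom tally by fragment:
  F3CCH2 → C:2 H:2 F:3
  CH(I) → C:1 H:1 I:1
  CH3 → C:1 H:3
Element totals:
  C: 4
  H: 6
  F: 3
  I: 1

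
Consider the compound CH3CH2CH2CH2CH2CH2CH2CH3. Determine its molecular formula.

Atom tally by fragment:
  CH3 → C:1 H:3
  CH2 → C:1 H:2
  CH2 → C:1 H:2
  CH2 → C:1 H:2
  CH2 → C:1 H:2
  CH2 → C:1 H:2
  CH2 → C:1 H:2
  CH3 → C:1 H:3
Element totals:
  C: 8
  H: 18

C8H18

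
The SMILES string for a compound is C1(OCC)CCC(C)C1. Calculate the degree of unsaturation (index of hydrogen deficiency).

1

Atom tally by fragment:
  cyclopentane ring core → C:5 H:10
  (− 2 ring H displaced by substituents)
  + OC2H5 → C:2 H:5 O:1
  + CH3 → C:1 H:3
Element totals:
  C: 8
  H: 16
  O: 1
Molecular formula: C8H16O.
DoU = (2C + 2 + N − H − X) / 2 = (2·8 + 2 + 0 − 16 − 0) / 2 = 1.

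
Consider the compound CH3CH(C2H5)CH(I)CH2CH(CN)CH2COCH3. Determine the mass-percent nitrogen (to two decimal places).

Atom tally by fragment:
  CH3 → C:1 H:3
  CH(C2H5) → C:3 H:6
  CH(I) → C:1 H:1 I:1
  CH2 → C:1 H:2
  CH(CN) → C:2 H:1 N:1
  CH2COCH3 → C:3 H:5 O:1
Element totals:
  C: 11
  H: 18
  I: 1
  N: 1
  O: 1
Molecular formula: C11H18INO.
Molar mass = 307.175 g/mol.
Mass from N: 1 × 14.007 = 14.007 g/mol.
%N = 14.007 / 307.175 × 100 = 4.56%.

4.56%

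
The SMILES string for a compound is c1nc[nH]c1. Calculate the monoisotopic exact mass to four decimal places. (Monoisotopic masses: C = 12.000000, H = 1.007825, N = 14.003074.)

68.0374

Atom tally by fragment:
  imidazole ring core → C:3 H:4 N:2
Element totals:
  C: 3
  H: 4
  N: 2
Molecular formula: C3H4N2.
  M = 3(12.0) + 4(1.007825) + 2(14.003074)
    = 36.000000 + 4.031300 + 28.006148 = 68.037448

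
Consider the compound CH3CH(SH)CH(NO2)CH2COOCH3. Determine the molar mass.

193.22 g/mol

Atom tally by fragment:
  CH3 → C:1 H:3
  CH(SH) → C:1 H:2 S:1
  CH(NO2) → C:1 H:1 N:1 O:2
  CH2COOCH3 → C:3 H:5 O:2
Element totals:
  C: 6
  H: 11
  N: 1
  O: 4
  S: 1
Molecular formula: C6H11NO4S.
  M = 6(12.011) + 11(1.008) + 14.007 + 4(15.999) + 32.06
    = 72.066 + 11.088 + 14.007 + 63.996 + 32.060 = 193.217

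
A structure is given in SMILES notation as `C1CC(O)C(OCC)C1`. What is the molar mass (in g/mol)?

130.19 g/mol

Atom tally by fragment:
  cyclopentane ring core → C:5 H:10
  (− 2 ring H displaced by substituents)
  + OH → O:1 H:1
  + OC2H5 → C:2 H:5 O:1
Element totals:
  C: 7
  H: 14
  O: 2
Molecular formula: C7H14O2.
  M = 7(12.011) + 14(1.008) + 2(15.999)
    = 84.077 + 14.112 + 31.998 = 130.187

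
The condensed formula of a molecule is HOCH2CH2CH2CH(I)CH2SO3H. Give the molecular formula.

C5H11IO4S

Element totals:
  C: 5
  H: 11
  I: 1
  O: 4
  S: 1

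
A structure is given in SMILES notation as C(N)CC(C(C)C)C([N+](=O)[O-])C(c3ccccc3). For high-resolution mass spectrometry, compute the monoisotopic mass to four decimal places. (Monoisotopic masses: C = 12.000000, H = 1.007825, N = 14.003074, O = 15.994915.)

250.1681

Atom tally by fragment:
  H2NCH2 → C:1 H:4 N:1
  CH2 → C:1 H:2
  CH(CH(CH3)2) → C:4 H:8
  CH(NO2) → C:1 H:1 N:1 O:2
  CH2C6H5 → C:7 H:7
Element totals:
  C: 14
  H: 22
  N: 2
  O: 2
Molecular formula: C14H22N2O2.
  M = 14(12.0) + 22(1.007825) + 2(14.003074) + 2(15.994915)
    = 168.000000 + 22.172150 + 28.006148 + 31.989830 = 250.168128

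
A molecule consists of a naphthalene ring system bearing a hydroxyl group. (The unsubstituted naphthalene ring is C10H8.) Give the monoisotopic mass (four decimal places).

144.0575

Atom tally by fragment:
  naphthalene ring system core → C:10 H:8
  (− 1 ring H displaced by substituents)
  + OH → O:1 H:1
Element totals:
  C: 10
  H: 8
  O: 1
Molecular formula: C10H8O.
  M = 10(12.0) + 8(1.007825) + 15.994915
    = 120.000000 + 8.062600 + 15.994915 = 144.057515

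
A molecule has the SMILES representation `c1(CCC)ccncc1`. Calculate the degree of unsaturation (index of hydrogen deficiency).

4

Atom tally by fragment:
  pyridine ring core → C:5 H:5 N:1
  (− 1 ring H displaced by substituents)
  + CH2CH2CH3 → C:3 H:7
Element totals:
  C: 8
  H: 11
  N: 1
Molecular formula: C8H11N.
DoU = (2C + 2 + N − H − X) / 2 = (2·8 + 2 + 1 − 11 − 0) / 2 = 4.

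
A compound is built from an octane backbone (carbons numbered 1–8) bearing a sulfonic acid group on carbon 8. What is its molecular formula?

Atom tally by fragment:
  CH3 → C:1 H:3
  CH2 → C:1 H:2
  CH2 → C:1 H:2
  CH2 → C:1 H:2
  CH2 → C:1 H:2
  CH2 → C:1 H:2
  CH2 → C:1 H:2
  CH2SO3H → C:1 H:3 S:1 O:3
Element totals:
  C: 8
  H: 18
  O: 3
  S: 1

C8H18O3S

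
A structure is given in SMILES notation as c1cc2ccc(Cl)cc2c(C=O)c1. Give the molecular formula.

Atom tally by fragment:
  naphthalene ring system core → C:10 H:8
  (− 2 ring H displaced by substituents)
  + Cl → Cl:1
  + CHO → C:1 H:1 O:1
Element totals:
  C: 11
  H: 7
  Cl: 1
  O: 1

C11H7ClO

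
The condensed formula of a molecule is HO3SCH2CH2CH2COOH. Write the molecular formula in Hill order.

Atom tally by fragment:
  HO3SCH2 → C:1 H:3 S:1 O:3
  CH2 → C:1 H:2
  CH2COOH → C:2 H:3 O:2
Element totals:
  C: 4
  H: 8
  O: 5
  S: 1

C4H8O5S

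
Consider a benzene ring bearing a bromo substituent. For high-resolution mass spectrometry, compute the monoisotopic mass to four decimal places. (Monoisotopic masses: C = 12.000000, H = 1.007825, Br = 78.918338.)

Atom tally by fragment:
  benzene ring core → C:6 H:6
  (− 1 ring H displaced by substituents)
  + Br → Br:1
Element totals:
  C: 6
  H: 5
  Br: 1
Molecular formula: C6H5Br.
  M = 6(12.0) + 5(1.007825) + 78.918338
    = 72.000000 + 5.039125 + 78.918338 = 155.957463

155.9575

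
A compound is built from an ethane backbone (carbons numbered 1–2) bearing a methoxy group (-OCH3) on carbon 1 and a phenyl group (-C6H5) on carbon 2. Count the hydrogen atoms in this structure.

Atom tally by fragment:
  CH3OCH2 → C:2 H:5 O:1
  CH2C6H5 → C:7 H:7
Element totals:
  C: 9
  H: 12
  O: 1

12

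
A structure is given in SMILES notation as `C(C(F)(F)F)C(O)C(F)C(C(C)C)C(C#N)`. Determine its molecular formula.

Atom tally by fragment:
  F3CCH2 → C:2 H:2 F:3
  CH(OH) → C:1 H:2 O:1
  CH(F) → C:1 H:1 F:1
  CH(CH(CH3)2) → C:4 H:8
  CH2CN → C:2 H:2 N:1
Element totals:
  C: 10
  H: 15
  F: 4
  N: 1
  O: 1

C10H15F4NO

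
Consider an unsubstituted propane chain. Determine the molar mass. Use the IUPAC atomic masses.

Atom tally by fragment:
  CH3 → C:1 H:3
  CH2 → C:1 H:2
  CH3 → C:1 H:3
Element totals:
  C: 3
  H: 8
Molecular formula: C3H8.
  M = 3(12.011) + 8(1.008)
    = 36.033 + 8.064 = 44.097

44.10 g/mol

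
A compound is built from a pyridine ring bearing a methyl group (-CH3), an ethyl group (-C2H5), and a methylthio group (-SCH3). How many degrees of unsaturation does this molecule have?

4

Atom tally by fragment:
  pyridine ring core → C:5 H:5 N:1
  (− 3 ring H displaced by substituents)
  + CH3 → C:1 H:3
  + C2H5 → C:2 H:5
  + SCH3 → C:1 H:3 S:1
Element totals:
  C: 9
  H: 13
  N: 1
  S: 1
Molecular formula: C9H13NS.
DoU = (2C + 2 + N − H − X) / 2 = (2·9 + 2 + 1 − 13 − 0) / 2 = 4.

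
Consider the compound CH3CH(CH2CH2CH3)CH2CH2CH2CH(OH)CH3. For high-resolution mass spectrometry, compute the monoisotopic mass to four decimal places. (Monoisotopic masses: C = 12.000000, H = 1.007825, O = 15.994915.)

158.1671

Atom tally by fragment:
  CH3 → C:1 H:3
  CH(CH2CH2CH3) → C:4 H:8
  CH2 → C:1 H:2
  CH2 → C:1 H:2
  CH2 → C:1 H:2
  CH(OH) → C:1 H:2 O:1
  CH3 → C:1 H:3
Element totals:
  C: 10
  H: 22
  O: 1
Molecular formula: C10H22O.
  M = 10(12.0) + 22(1.007825) + 15.994915
    = 120.000000 + 22.172150 + 15.994915 = 158.167065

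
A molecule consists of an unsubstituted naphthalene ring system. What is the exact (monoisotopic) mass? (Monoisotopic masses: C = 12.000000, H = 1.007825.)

128.0626

Atom tally by fragment:
  naphthalene ring system core → C:10 H:8
Element totals:
  C: 10
  H: 8
Molecular formula: C10H8.
  M = 10(12.0) + 8(1.007825)
    = 120.000000 + 8.062600 = 128.062600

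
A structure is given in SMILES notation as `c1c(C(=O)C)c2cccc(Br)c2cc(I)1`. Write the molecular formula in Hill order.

Atom tally by fragment:
  naphthalene ring system core → C:10 H:8
  (− 3 ring H displaced by substituents)
  + COCH3 → C:2 H:3 O:1
  + Br → Br:1
  + I → I:1
Element totals:
  C: 12
  H: 8
  Br: 1
  I: 1
  O: 1

C12H8BrIO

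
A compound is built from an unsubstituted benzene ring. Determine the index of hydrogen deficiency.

Atom tally by fragment:
  benzene ring core → C:6 H:6
Element totals:
  C: 6
  H: 6
Molecular formula: C6H6.
DoU = (2C + 2 + N − H − X) / 2 = (2·6 + 2 + 0 − 6 − 0) / 2 = 4.

4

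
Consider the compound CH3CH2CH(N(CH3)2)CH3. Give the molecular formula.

Element totals:
  C: 6
  H: 15
  N: 1

C6H15N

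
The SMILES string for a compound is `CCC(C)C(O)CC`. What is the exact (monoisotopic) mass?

116.1201

Atom tally by fragment:
  CH3 → C:1 H:3
  CH2 → C:1 H:2
  CH(CH3) → C:2 H:4
  CH(OH) → C:1 H:2 O:1
  CH2 → C:1 H:2
  CH3 → C:1 H:3
Element totals:
  C: 7
  H: 16
  O: 1
Molecular formula: C7H16O.
  M = 7(12.0) + 16(1.007825) + 15.994915
    = 84.000000 + 16.125200 + 15.994915 = 116.120115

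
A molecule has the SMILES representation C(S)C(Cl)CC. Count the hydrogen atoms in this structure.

9

Atom tally by fragment:
  HSCH2 → C:1 H:3 S:1
  CH(Cl) → C:1 H:1 Cl:1
  CH2 → C:1 H:2
  CH3 → C:1 H:3
Element totals:
  C: 4
  H: 9
  Cl: 1
  S: 1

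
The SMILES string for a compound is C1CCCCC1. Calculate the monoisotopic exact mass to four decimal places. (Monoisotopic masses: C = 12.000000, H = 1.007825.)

Atom tally by fragment:
  cyclohexane ring core → C:6 H:12
Element totals:
  C: 6
  H: 12
Molecular formula: C6H12.
  M = 6(12.0) + 12(1.007825)
    = 72.000000 + 12.093900 = 84.093900

84.0939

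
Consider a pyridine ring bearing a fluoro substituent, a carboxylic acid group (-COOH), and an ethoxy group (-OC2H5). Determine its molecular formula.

Atom tally by fragment:
  pyridine ring core → C:5 H:5 N:1
  (− 3 ring H displaced by substituents)
  + F → F:1
  + COOH → C:1 H:1 O:2
  + OC2H5 → C:2 H:5 O:1
Element totals:
  C: 8
  H: 8
  F: 1
  N: 1
  O: 3

C8H8FNO3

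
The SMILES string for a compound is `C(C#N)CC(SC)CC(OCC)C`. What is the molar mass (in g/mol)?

Atom tally by fragment:
  NCCH2 → C:2 H:2 N:1
  CH2 → C:1 H:2
  CH(SCH3) → C:2 H:4 S:1
  CH2 → C:1 H:2
  CH(OC2H5) → C:3 H:6 O:1
  CH3 → C:1 H:3
Element totals:
  C: 10
  H: 19
  N: 1
  O: 1
  S: 1
Molecular formula: C10H19NOS.
  M = 10(12.011) + 19(1.008) + 14.007 + 15.999 + 32.06
    = 120.110 + 19.152 + 14.007 + 15.999 + 32.060 = 201.328

201.33 g/mol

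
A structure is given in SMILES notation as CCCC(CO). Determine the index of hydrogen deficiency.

Atom tally by fragment:
  CH3 → C:1 H:3
  CH2 → C:1 H:2
  CH2 → C:1 H:2
  CH2CH2OH → C:2 H:5 O:1
Element totals:
  C: 5
  H: 12
  O: 1
Molecular formula: C5H12O.
DoU = (2C + 2 + N − H − X) / 2 = (2·5 + 2 + 0 − 12 − 0) / 2 = 0.

0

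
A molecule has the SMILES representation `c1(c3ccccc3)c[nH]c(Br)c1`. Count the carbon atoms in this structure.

Atom tally by fragment:
  pyrrole ring core → C:4 H:5 N:1
  (− 2 ring H displaced by substituents)
  + C6H5 → C:6 H:5
  + Br → Br:1
Element totals:
  C: 10
  H: 8
  Br: 1
  N: 1

10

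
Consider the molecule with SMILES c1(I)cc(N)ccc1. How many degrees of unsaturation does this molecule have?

Atom tally by fragment:
  benzene ring core → C:6 H:6
  (− 2 ring H displaced by substituents)
  + I → I:1
  + NH2 → N:1 H:2
Element totals:
  C: 6
  H: 6
  I: 1
  N: 1
Molecular formula: C6H6IN.
DoU = (2C + 2 + N − H − X) / 2 = (2·6 + 2 + 1 − 6 − 1) / 2 = 4.

4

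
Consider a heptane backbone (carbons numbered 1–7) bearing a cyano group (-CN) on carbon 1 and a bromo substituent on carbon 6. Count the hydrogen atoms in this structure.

14

Atom tally by fragment:
  NCCH2 → C:2 H:2 N:1
  CH2 → C:1 H:2
  CH2 → C:1 H:2
  CH2 → C:1 H:2
  CH2 → C:1 H:2
  CH(Br) → C:1 H:1 Br:1
  CH3 → C:1 H:3
Element totals:
  C: 8
  H: 14
  Br: 1
  N: 1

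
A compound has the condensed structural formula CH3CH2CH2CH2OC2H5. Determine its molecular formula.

Atom tally by fragment:
  CH3 → C:1 H:3
  CH2 → C:1 H:2
  CH2 → C:1 H:2
  CH2OC2H5 → C:3 H:7 O:1
Element totals:
  C: 6
  H: 14
  O: 1

C6H14O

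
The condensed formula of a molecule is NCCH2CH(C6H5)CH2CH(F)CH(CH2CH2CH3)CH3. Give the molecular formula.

Element totals:
  C: 16
  H: 22
  F: 1
  N: 1

C16H22FN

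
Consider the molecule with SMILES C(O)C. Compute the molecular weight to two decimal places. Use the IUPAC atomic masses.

Atom tally by fragment:
  HOCH2 → C:1 H:3 O:1
  CH3 → C:1 H:3
Element totals:
  C: 2
  H: 6
  O: 1
Molecular formula: C2H6O.
  M = 2(12.011) + 6(1.008) + 15.999
    = 24.022 + 6.048 + 15.999 = 46.069

46.07 g/mol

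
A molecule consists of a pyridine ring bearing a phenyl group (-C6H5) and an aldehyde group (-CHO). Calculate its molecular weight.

Atom tally by fragment:
  pyridine ring core → C:5 H:5 N:1
  (− 2 ring H displaced by substituents)
  + C6H5 → C:6 H:5
  + CHO → C:1 H:1 O:1
Element totals:
  C: 12
  H: 9
  N: 1
  O: 1
Molecular formula: C12H9NO.
  M = 12(12.011) + 9(1.008) + 14.007 + 15.999
    = 144.132 + 9.072 + 14.007 + 15.999 = 183.210

183.21 g/mol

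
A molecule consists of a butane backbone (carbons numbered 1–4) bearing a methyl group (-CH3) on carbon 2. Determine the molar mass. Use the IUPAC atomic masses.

72.15 g/mol

Atom tally by fragment:
  CH3 → C:1 H:3
  CH(CH3) → C:2 H:4
  CH2 → C:1 H:2
  CH3 → C:1 H:3
Element totals:
  C: 5
  H: 12
Molecular formula: C5H12.
  M = 5(12.011) + 12(1.008)
    = 60.055 + 12.096 = 72.151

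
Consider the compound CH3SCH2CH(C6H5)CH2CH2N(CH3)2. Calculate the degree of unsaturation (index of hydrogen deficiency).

Atom tally by fragment:
  CH3SCH2 → C:2 H:5 S:1
  CH(C6H5) → C:7 H:6
  CH2 → C:1 H:2
  CH2N(CH3)2 → C:3 H:8 N:1
Element totals:
  C: 13
  H: 21
  N: 1
  S: 1
Molecular formula: C13H21NS.
DoU = (2C + 2 + N − H − X) / 2 = (2·13 + 2 + 1 − 21 − 0) / 2 = 4.

4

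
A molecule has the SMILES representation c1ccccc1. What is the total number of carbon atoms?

Atom tally by fragment:
  benzene ring core → C:6 H:6
Element totals:
  C: 6
  H: 6

6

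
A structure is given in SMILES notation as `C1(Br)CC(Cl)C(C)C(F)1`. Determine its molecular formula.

C6H9BrClF

Atom tally by fragment:
  cyclopentane ring core → C:5 H:10
  (− 4 ring H displaced by substituents)
  + Br → Br:1
  + Cl → Cl:1
  + CH3 → C:1 H:3
  + F → F:1
Element totals:
  C: 6
  H: 9
  Br: 1
  Cl: 1
  F: 1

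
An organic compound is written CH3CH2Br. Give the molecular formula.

C2H5Br

Element totals:
  C: 2
  H: 5
  Br: 1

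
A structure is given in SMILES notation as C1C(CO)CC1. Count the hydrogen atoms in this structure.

Atom tally by fragment:
  cyclobutane ring core → C:4 H:8
  (− 1 ring H displaced by substituents)
  + CH2OH → C:1 H:3 O:1
Element totals:
  C: 5
  H: 10
  O: 1

10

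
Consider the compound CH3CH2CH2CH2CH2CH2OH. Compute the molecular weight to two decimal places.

Atom tally by fragment:
  CH3 → C:1 H:3
  CH2 → C:1 H:2
  CH2 → C:1 H:2
  CH2 → C:1 H:2
  CH2 → C:1 H:2
  CH2OH → C:1 H:3 O:1
Element totals:
  C: 6
  H: 14
  O: 1
Molecular formula: C6H14O.
  M = 6(12.011) + 14(1.008) + 15.999
    = 72.066 + 14.112 + 15.999 = 102.177

102.18 g/mol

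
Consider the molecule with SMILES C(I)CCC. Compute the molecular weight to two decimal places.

184.02 g/mol

Atom tally by fragment:
  ICH2 → C:1 H:2 I:1
  CH2 → C:1 H:2
  CH2 → C:1 H:2
  CH3 → C:1 H:3
Element totals:
  C: 4
  H: 9
  I: 1
Molecular formula: C4H9I.
  M = 4(12.011) + 9(1.008) + 126.904
    = 48.044 + 9.072 + 126.904 = 184.020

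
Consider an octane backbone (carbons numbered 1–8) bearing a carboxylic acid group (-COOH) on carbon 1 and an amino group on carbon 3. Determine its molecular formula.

Atom tally by fragment:
  HOOCCH2 → C:2 H:3 O:2
  CH2 → C:1 H:2
  CH(NH2) → C:1 H:3 N:1
  CH2 → C:1 H:2
  CH2 → C:1 H:2
  CH2 → C:1 H:2
  CH2 → C:1 H:2
  CH3 → C:1 H:3
Element totals:
  C: 9
  H: 19
  N: 1
  O: 2

C9H19NO2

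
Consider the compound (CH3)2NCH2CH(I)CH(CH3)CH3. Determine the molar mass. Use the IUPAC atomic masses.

Element totals:
  C: 7
  H: 16
  I: 1
  N: 1
Molecular formula: C7H16IN.
  M = 7(12.011) + 16(1.008) + 126.904 + 14.007
    = 84.077 + 16.128 + 126.904 + 14.007 = 241.116

241.12 g/mol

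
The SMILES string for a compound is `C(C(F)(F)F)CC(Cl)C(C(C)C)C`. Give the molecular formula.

C9H16ClF3

Atom tally by fragment:
  F3CCH2 → C:2 H:2 F:3
  CH2 → C:1 H:2
  CH(Cl) → C:1 H:1 Cl:1
  CH(CH(CH3)2) → C:4 H:8
  CH3 → C:1 H:3
Element totals:
  C: 9
  H: 16
  Cl: 1
  F: 3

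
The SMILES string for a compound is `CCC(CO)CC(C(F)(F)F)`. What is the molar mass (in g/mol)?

Atom tally by fragment:
  CH3 → C:1 H:3
  CH2 → C:1 H:2
  CH(CH2OH) → C:2 H:4 O:1
  CH2 → C:1 H:2
  CH2CF3 → C:2 H:2 F:3
Element totals:
  C: 7
  H: 13
  F: 3
  O: 1
Molecular formula: C7H13F3O.
  M = 7(12.011) + 13(1.008) + 3(18.998) + 15.999
    = 84.077 + 13.104 + 56.994 + 15.999 = 170.174

170.17 g/mol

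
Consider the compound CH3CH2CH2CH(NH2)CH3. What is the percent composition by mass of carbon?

Element totals:
  C: 5
  H: 13
  N: 1
Molecular formula: C5H13N.
Molar mass = 87.166 g/mol.
Mass from C: 5 × 12.011 = 60.055 g/mol.
%C = 60.055 / 87.166 × 100 = 68.90%.

68.90%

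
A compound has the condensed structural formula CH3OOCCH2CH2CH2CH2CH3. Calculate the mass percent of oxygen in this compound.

Element totals:
  C: 7
  H: 14
  O: 2
Molecular formula: C7H14O2.
Molar mass = 130.187 g/mol.
Mass from O: 2 × 15.999 = 31.998 g/mol.
%O = 31.998 / 130.187 × 100 = 24.58%.

24.58%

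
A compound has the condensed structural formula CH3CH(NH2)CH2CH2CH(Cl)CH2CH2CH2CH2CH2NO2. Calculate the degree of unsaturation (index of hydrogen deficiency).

1

Atom tally by fragment:
  CH3 → C:1 H:3
  CH(NH2) → C:1 H:3 N:1
  CH2 → C:1 H:2
  CH2 → C:1 H:2
  CH(Cl) → C:1 H:1 Cl:1
  CH2 → C:1 H:2
  CH2 → C:1 H:2
  CH2 → C:1 H:2
  CH2 → C:1 H:2
  CH2NO2 → C:1 H:2 N:1 O:2
Element totals:
  C: 10
  H: 21
  Cl: 1
  N: 2
  O: 2
Molecular formula: C10H21ClN2O2.
DoU = (2C + 2 + N − H − X) / 2 = (2·10 + 2 + 2 − 21 − 1) / 2 = 1.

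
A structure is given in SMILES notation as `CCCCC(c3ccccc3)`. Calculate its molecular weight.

148.25 g/mol

Atom tally by fragment:
  CH3 → C:1 H:3
  CH2 → C:1 H:2
  CH2 → C:1 H:2
  CH2 → C:1 H:2
  CH2C6H5 → C:7 H:7
Element totals:
  C: 11
  H: 16
Molecular formula: C11H16.
  M = 11(12.011) + 16(1.008)
    = 132.121 + 16.128 = 148.249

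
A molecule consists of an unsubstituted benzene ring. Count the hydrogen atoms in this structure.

6

Atom tally by fragment:
  benzene ring core → C:6 H:6
Element totals:
  C: 6
  H: 6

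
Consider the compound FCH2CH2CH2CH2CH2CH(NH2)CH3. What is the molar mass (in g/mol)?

Atom tally by fragment:
  FCH2 → C:1 H:2 F:1
  CH2 → C:1 H:2
  CH2 → C:1 H:2
  CH2 → C:1 H:2
  CH2 → C:1 H:2
  CH(NH2) → C:1 H:3 N:1
  CH3 → C:1 H:3
Element totals:
  C: 7
  H: 16
  F: 1
  N: 1
Molecular formula: C7H16FN.
  M = 7(12.011) + 16(1.008) + 18.998 + 14.007
    = 84.077 + 16.128 + 18.998 + 14.007 = 133.210

133.21 g/mol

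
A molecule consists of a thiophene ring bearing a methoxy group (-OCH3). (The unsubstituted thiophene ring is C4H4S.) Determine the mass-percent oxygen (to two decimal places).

Atom tally by fragment:
  thiophene ring core → C:4 H:4 S:1
  (− 1 ring H displaced by substituents)
  + OCH3 → C:1 H:3 O:1
Element totals:
  C: 5
  H: 6
  O: 1
  S: 1
Molecular formula: C5H6OS.
Molar mass = 114.162 g/mol.
Mass from O: 1 × 15.999 = 15.999 g/mol.
%O = 15.999 / 114.162 × 100 = 14.01%.

14.01%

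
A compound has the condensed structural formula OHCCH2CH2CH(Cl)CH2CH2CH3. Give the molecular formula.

C7H13ClO

Atom tally by fragment:
  OHCCH2 → C:2 H:3 O:1
  CH2 → C:1 H:2
  CH(Cl) → C:1 H:1 Cl:1
  CH2 → C:1 H:2
  CH2 → C:1 H:2
  CH3 → C:1 H:3
Element totals:
  C: 7
  H: 13
  Cl: 1
  O: 1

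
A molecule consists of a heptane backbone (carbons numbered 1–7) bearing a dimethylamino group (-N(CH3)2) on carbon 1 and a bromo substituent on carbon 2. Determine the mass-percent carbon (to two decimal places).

Atom tally by fragment:
  (CH3)2NCH2 → C:3 H:8 N:1
  CH(Br) → C:1 H:1 Br:1
  CH2 → C:1 H:2
  CH2 → C:1 H:2
  CH2 → C:1 H:2
  CH2 → C:1 H:2
  CH3 → C:1 H:3
Element totals:
  C: 9
  H: 20
  Br: 1
  N: 1
Molecular formula: C9H20BrN.
Molar mass = 222.170 g/mol.
Mass from C: 9 × 12.011 = 108.099 g/mol.
%C = 108.099 / 222.170 × 100 = 48.66%.

48.66%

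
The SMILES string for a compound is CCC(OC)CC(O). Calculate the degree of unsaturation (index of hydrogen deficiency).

0

Atom tally by fragment:
  CH3 → C:1 H:3
  CH2 → C:1 H:2
  CH(OCH3) → C:2 H:4 O:1
  CH2 → C:1 H:2
  CH2OH → C:1 H:3 O:1
Element totals:
  C: 6
  H: 14
  O: 2
Molecular formula: C6H14O2.
DoU = (2C + 2 + N − H − X) / 2 = (2·6 + 2 + 0 − 14 − 0) / 2 = 0.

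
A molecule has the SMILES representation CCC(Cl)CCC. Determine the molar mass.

Atom tally by fragment:
  CH3 → C:1 H:3
  CH2 → C:1 H:2
  CH(Cl) → C:1 H:1 Cl:1
  CH2 → C:1 H:2
  CH2 → C:1 H:2
  CH3 → C:1 H:3
Element totals:
  C: 6
  H: 13
  Cl: 1
Molecular formula: C6H13Cl.
  M = 6(12.011) + 13(1.008) + 35.45
    = 72.066 + 13.104 + 35.450 = 120.620

120.62 g/mol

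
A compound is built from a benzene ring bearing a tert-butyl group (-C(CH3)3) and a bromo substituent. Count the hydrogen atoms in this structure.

Atom tally by fragment:
  benzene ring core → C:6 H:6
  (− 2 ring H displaced by substituents)
  + C(CH3)3 → C:4 H:9
  + Br → Br:1
Element totals:
  C: 10
  H: 13
  Br: 1

13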